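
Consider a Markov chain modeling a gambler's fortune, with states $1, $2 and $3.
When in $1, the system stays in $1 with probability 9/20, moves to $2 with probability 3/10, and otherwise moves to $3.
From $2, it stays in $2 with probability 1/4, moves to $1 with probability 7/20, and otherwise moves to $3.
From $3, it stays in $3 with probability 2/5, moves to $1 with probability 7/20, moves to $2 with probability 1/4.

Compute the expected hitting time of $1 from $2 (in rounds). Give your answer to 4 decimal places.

Let t(s) be the expected number of rounds to first reach $1 from state s, with t($1) = 0. Conditioning on the first round:
t($2) = 1 + 0.25·t($2) + 0.4·t($3)
t($3) = 1 + 0.25·t($2) + 0.4·t($3)
Solving: t($2) = 2.8571, t($3) = 2.8571.
Expected rounds from $2 to $1: 2.8571.

2.8571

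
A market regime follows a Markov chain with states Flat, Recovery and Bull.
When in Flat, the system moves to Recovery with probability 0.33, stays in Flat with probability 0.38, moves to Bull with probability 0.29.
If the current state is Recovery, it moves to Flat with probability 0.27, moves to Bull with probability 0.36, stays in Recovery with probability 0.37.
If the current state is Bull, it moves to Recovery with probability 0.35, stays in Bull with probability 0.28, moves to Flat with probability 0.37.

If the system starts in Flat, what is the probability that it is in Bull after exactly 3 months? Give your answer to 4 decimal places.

Propagate the distribution vector 3 months from Flat.
After 0 months: (1.0000, 0.0000, 0.0000)
After 1 month: (0.3800, 0.3300, 0.2900)
After 2 months: (0.3408, 0.3490, 0.3102)
After 3 months: (0.3385, 0.3502, 0.3113)
P(in Bull after 3 months) = 0.3113

0.3113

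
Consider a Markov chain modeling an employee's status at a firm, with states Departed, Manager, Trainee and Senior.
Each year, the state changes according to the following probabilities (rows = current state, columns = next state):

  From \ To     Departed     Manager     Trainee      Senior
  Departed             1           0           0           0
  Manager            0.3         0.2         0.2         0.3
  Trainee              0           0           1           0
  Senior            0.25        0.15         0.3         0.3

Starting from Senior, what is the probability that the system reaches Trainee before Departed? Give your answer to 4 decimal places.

Let h(s) be the probability of absorption at Trainee starting from transient state s. Then h(Trainee) = 1 and h(Departed) = 0. By first-step analysis:
h(Manager) = 0.3·0 + 0.2·h(Manager) + 0.2·1 + 0.3·h(Senior)
h(Senior) = 0.25·0 + 0.15·h(Manager) + 0.3·1 + 0.3·h(Senior)
Solving: h(Manager) = 0.4466, h(Senior) = 0.5243.
Starting from Senior, the probability is 0.5243.

0.5243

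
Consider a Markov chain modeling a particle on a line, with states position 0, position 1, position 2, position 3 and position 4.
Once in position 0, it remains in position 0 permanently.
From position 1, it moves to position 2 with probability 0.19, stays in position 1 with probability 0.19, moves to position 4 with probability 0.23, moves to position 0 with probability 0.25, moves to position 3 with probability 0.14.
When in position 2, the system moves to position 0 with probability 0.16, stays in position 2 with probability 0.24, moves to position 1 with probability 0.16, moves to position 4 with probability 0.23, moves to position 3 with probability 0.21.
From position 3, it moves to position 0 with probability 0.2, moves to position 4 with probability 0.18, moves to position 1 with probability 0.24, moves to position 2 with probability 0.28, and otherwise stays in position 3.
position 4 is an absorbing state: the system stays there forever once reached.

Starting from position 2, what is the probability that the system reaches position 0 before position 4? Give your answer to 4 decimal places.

0.4532

Let h(s) be the probability of absorption at position 0 starting from transient state s. Then h(position 0) = 1 and h(position 4) = 0. By first-step analysis:
h(position 1) = 0.25·1 + 0.19·h(position 1) + 0.19·h(position 2) + 0.14·h(position 3) + 0.23·0
h(position 2) = 0.16·1 + 0.16·h(position 1) + 0.24·h(position 2) + 0.21·h(position 3) + 0.23·0
h(position 3) = 0.2·1 + 0.24·h(position 1) + 0.28·h(position 2) + 0.1·h(position 3) + 0.18·0
Solving: h(position 1) = 0.5008, h(position 2) = 0.4532, h(position 3) = 0.4968.
Starting from position 2, the probability is 0.4532.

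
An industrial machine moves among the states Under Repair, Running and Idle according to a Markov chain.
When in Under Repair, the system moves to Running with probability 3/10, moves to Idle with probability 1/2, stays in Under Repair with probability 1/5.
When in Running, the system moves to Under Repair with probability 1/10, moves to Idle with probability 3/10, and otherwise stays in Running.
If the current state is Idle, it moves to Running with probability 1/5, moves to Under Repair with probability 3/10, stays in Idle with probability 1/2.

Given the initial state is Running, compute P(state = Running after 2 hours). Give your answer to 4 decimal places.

Sum over the intermediate state after 1 hour:
P = P(Running→Under Repair)·P(Under Repair→Running) + P(Running→Running)·P(Running→Running) + P(Running→Idle)·P(Idle→Running)
  = 0.1×0.3 + 0.6×0.6 + 0.3×0.2
  = 0.0300 + 0.3600 + 0.0600 = 0.4500

0.4500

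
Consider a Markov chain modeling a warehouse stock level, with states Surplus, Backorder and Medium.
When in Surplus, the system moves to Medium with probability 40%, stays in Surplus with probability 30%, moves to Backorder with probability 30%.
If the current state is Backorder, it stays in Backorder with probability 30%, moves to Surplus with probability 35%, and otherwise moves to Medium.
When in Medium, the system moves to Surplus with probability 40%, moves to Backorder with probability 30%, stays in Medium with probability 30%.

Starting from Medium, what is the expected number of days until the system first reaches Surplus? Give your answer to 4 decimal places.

2.5974

Let t(s) be the expected number of days to first reach Surplus from state s, with t(Surplus) = 0. Conditioning on the first day:
t(Backorder) = 1 + 0.3·t(Backorder) + 0.35·t(Medium)
t(Medium) = 1 + 0.3·t(Backorder) + 0.3·t(Medium)
Solving: t(Backorder) = 2.7273, t(Medium) = 2.5974.
Expected days from Medium to Surplus: 2.5974.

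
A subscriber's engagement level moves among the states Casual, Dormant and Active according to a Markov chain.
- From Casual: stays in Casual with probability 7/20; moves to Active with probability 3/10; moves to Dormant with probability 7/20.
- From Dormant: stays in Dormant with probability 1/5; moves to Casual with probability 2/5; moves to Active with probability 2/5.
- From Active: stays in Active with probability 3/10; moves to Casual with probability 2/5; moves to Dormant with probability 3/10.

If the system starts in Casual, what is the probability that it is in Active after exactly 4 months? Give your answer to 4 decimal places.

0.3291

Propagate the distribution vector 4 months from Casual.
After 0 months: (1.0000, 0.0000, 0.0000)
After 1 month: (0.3500, 0.3500, 0.3000)
After 2 months: (0.3825, 0.2825, 0.3350)
After 3 months: (0.3809, 0.2909, 0.3283)
After 4 months: (0.3810, 0.2900, 0.3291)
P(in Active after 4 months) = 0.3291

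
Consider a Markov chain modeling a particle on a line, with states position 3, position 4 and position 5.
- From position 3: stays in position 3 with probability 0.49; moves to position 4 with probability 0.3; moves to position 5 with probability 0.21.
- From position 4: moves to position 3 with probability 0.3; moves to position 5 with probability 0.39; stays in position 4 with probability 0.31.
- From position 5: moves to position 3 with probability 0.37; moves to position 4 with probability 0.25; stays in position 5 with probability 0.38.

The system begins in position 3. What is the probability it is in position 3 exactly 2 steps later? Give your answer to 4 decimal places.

Sum over the intermediate state after 1 step:
P = P(position 3→position 3)·P(position 3→position 3) + P(position 3→position 4)·P(position 4→position 3) + P(position 3→position 5)·P(position 5→position 3)
  = 0.49×0.49 + 0.3×0.3 + 0.21×0.37
  = 0.2401 + 0.0900 + 0.0777 = 0.4078

0.4078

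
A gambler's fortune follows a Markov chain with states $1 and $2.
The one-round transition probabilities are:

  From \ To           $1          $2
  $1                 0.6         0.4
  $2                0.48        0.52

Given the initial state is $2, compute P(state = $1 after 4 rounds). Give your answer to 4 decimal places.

0.5453

Propagate the distribution vector 4 rounds from $2.
After 0 rounds: (0.0000, 1.0000)
After 1 round: (0.4800, 0.5200)
After 2 rounds: (0.5376, 0.4624)
After 3 rounds: (0.5445, 0.4555)
After 4 rounds: (0.5453, 0.4547)
P(in $1 after 4 rounds) = 0.5453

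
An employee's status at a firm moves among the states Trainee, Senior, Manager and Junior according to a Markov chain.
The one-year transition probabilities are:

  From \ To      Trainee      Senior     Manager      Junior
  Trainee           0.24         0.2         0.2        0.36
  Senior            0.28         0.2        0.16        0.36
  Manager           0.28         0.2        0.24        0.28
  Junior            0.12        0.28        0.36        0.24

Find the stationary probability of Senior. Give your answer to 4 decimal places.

Let the stationary distribution be π with π = πP and π_1 + π_2 + π_3 + π_4 = 1.
π_1 = 0.24·π_1 + 0.28·π_2 + 0.28·π_3 + 0.12·π_4
π_2 = 0.2·π_1 + 0.2·π_2 + 0.2·π_3 + 0.28·π_4
π_3 = 0.2·π_1 + 0.16·π_2 + 0.24·π_3 + 0.36·π_4
Solving with the normalization constraint gives π = (0.2225, 0.2243, 0.2496, 0.3036).
So the stationary probability of Senior is 0.2243.

0.2243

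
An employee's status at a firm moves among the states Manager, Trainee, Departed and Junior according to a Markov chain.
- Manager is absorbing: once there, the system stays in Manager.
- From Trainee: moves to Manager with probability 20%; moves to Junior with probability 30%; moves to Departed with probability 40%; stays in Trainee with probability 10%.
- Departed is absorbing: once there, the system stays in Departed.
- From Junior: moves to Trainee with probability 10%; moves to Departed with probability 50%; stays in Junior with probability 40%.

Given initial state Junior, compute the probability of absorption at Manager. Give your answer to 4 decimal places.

Let h(s) be the probability of absorption at Manager starting from transient state s. Then h(Manager) = 1 and h(Departed) = 0. By first-step analysis:
h(Trainee) = 0.2·1 + 0.1·h(Trainee) + 0.4·0 + 0.3·h(Junior)
h(Junior) = 0.1·h(Trainee) + 0.5·0 + 0.4·h(Junior)
Solving: h(Trainee) = 0.2353, h(Junior) = 0.0392.
Starting from Junior, the probability is 0.0392.

0.0392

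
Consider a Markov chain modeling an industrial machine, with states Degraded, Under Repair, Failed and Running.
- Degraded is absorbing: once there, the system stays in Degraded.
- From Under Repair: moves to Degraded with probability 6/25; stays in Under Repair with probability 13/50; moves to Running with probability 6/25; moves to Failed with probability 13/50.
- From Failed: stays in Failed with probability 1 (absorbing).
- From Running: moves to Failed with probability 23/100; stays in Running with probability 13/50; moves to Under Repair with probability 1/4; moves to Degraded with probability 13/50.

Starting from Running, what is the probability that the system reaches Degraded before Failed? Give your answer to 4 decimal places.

Let h(s) be the probability of absorption at Degraded starting from transient state s. Then h(Degraded) = 1 and h(Failed) = 0. By first-step analysis:
h(Under Repair) = 0.24·1 + 0.26·h(Under Repair) + 0.26·0 + 0.24·h(Running)
h(Running) = 0.26·1 + 0.25·h(Under Repair) + 0.23·0 + 0.26·h(Running)
Solving: h(Under Repair) = 0.4922, h(Running) = 0.5176.
Starting from Running, the probability is 0.5176.

0.5176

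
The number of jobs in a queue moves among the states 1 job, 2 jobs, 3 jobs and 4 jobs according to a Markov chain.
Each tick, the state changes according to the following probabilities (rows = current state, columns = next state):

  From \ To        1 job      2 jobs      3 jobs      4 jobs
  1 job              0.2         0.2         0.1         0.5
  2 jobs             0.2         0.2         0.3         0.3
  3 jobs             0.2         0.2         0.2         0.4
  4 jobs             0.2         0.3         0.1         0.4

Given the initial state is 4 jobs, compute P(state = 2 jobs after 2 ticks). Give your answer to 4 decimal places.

0.2400

Propagate the distribution vector 2 ticks from 4 jobs.
After 0 ticks: (0.0000, 0.0000, 0.0000, 1.0000)
After 1 tick: (0.2000, 0.3000, 0.1000, 0.4000)
After 2 ticks: (0.2000, 0.2400, 0.1700, 0.3900)
P(in 2 jobs after 2 ticks) = 0.2400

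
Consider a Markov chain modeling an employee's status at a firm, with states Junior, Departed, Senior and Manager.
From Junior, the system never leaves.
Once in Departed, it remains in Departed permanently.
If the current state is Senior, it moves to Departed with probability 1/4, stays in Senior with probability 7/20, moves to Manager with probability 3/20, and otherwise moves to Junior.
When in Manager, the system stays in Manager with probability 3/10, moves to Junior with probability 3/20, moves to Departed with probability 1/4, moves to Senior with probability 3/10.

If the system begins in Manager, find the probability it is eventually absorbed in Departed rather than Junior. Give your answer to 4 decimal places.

0.5793

Let h(s) be the probability of absorption at Departed starting from transient state s. Then h(Departed) = 1 and h(Junior) = 0. By first-step analysis:
h(Senior) = 0.25·0 + 0.25·1 + 0.35·h(Senior) + 0.15·h(Manager)
h(Manager) = 0.15·0 + 0.25·1 + 0.3·h(Senior) + 0.3·h(Manager)
Solving: h(Senior) = 0.5183, h(Manager) = 0.5793.
Starting from Manager, the probability is 0.5793.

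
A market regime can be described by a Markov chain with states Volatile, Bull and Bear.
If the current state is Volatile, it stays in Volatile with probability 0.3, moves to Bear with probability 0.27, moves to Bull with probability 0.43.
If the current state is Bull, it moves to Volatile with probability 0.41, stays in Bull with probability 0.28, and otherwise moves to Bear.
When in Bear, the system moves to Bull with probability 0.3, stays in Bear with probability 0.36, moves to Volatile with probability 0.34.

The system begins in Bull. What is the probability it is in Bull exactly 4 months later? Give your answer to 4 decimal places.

0.3388

Propagate the distribution vector 4 months from Bull.
After 0 months: (0.0000, 1.0000, 0.0000)
After 1 month: (0.4100, 0.2800, 0.3100)
After 2 months: (0.3432, 0.3477, 0.3091)
After 3 months: (0.3506, 0.3377, 0.3117)
After 4 months: (0.3496, 0.3388, 0.3116)
P(in Bull after 4 months) = 0.3388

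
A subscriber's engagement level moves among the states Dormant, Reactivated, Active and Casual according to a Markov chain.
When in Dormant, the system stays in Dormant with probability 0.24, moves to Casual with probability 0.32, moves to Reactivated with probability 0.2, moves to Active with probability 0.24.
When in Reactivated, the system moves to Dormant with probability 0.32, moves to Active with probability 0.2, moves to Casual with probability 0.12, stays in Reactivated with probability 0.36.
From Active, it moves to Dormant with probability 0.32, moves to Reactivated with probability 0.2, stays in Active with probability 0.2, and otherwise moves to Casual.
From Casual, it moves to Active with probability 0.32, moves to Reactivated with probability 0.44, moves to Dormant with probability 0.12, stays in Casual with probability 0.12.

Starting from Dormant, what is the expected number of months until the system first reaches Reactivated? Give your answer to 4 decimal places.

Let t(s) be the expected number of months to first reach Reactivated from state s, with t(Reactivated) = 0. Conditioning on the first month:
t(Dormant) = 1 + 0.24·t(Dormant) + 0.24·t(Active) + 0.32·t(Casual)
t(Active) = 1 + 0.32·t(Dormant) + 0.2·t(Active) + 0.28·t(Casual)
t(Casual) = 1 + 0.12·t(Dormant) + 0.32·t(Active) + 0.12·t(Casual)
Solving: t(Dormant) = 3.8169, t(Active) = 3.8462, t(Casual) = 3.0554.
Expected months from Dormant to Reactivated: 3.8169.

3.8169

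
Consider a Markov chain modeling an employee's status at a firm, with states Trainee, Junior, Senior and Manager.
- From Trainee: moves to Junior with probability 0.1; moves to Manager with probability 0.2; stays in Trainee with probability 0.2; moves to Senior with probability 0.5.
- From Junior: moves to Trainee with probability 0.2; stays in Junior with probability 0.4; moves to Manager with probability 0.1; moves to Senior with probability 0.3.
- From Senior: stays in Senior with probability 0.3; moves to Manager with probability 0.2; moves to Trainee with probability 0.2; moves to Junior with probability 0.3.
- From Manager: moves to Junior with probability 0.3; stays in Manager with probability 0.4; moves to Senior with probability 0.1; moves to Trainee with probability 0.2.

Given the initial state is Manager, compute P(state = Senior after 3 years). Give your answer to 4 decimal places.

0.2900

Propagate the distribution vector 3 years from Manager.
After 0 years: (0.0000, 0.0000, 0.0000, 1.0000)
After 1 year: (0.2000, 0.3000, 0.1000, 0.4000)
After 2 years: (0.2000, 0.2900, 0.2600, 0.2500)
After 3 years: (0.2000, 0.2890, 0.2900, 0.2210)
P(in Senior after 3 years) = 0.2900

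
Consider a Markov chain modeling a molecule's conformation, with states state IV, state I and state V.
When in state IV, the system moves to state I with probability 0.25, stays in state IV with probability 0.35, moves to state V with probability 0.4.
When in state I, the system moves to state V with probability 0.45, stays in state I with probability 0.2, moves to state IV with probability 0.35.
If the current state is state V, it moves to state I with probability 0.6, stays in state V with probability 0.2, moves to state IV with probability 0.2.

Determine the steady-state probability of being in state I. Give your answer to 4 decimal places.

Let the stationary distribution be π with π = πP and π_1 + π_2 + π_3 = 1.
π_1 = 0.35·π_1 + 0.35·π_2 + 0.2·π_3
π_2 = 0.25·π_1 + 0.2·π_2 + 0.6·π_3
Solving with the normalization constraint gives π = (0.2978, 0.3541, 0.3481).
So the stationary probability of state I is 0.3541.

0.3541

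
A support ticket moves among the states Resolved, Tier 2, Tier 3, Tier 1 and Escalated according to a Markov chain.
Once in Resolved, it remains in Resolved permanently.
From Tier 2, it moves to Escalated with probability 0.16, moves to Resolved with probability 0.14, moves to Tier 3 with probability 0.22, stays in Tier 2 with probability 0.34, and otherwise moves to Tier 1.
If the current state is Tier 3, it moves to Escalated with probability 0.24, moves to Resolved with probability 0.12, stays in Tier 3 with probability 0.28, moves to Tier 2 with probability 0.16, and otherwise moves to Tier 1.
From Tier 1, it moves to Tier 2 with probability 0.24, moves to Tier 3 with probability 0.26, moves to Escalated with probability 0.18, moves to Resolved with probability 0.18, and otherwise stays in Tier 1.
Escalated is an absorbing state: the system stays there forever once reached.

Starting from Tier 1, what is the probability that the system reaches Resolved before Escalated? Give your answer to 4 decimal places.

Let h(s) be the probability of absorption at Resolved starting from transient state s. Then h(Resolved) = 1 and h(Escalated) = 0. By first-step analysis:
h(Tier 2) = 0.14·1 + 0.34·h(Tier 2) + 0.22·h(Tier 3) + 0.14·h(Tier 1) + 0.16·0
h(Tier 3) = 0.12·1 + 0.16·h(Tier 2) + 0.28·h(Tier 3) + 0.2·h(Tier 1) + 0.24·0
h(Tier 1) = 0.18·1 + 0.24·h(Tier 2) + 0.26·h(Tier 3) + 0.14·h(Tier 1) + 0.18·0
Solving: h(Tier 2) = 0.4367, h(Tier 3) = 0.3883, h(Tier 1) = 0.4486.
Starting from Tier 1, the probability is 0.4486.

0.4486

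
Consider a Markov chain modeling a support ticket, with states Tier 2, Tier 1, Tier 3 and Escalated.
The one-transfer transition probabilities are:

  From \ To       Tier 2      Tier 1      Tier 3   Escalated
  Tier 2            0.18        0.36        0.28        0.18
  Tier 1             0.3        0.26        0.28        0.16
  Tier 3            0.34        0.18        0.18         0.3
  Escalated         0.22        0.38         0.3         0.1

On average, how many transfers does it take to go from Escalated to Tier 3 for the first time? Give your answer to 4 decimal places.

Let t(s) be the expected number of transfers to first reach Tier 3 from state s, with t(Tier 3) = 0. Conditioning on the first transfer:
t(Tier 2) = 1 + 0.18·t(Tier 2) + 0.36·t(Tier 1) + 0.18·t(Escalated)
t(Tier 1) = 1 + 0.3·t(Tier 2) + 0.26·t(Tier 1) + 0.16·t(Escalated)
t(Escalated) = 1 + 0.22·t(Tier 2) + 0.38·t(Tier 1) + 0.1·t(Escalated)
Solving: t(Tier 2) = 3.5309, t(Tier 1) = 3.5321, t(Escalated) = 3.4656.
Expected transfers from Escalated to Tier 3: 3.4656.

3.4656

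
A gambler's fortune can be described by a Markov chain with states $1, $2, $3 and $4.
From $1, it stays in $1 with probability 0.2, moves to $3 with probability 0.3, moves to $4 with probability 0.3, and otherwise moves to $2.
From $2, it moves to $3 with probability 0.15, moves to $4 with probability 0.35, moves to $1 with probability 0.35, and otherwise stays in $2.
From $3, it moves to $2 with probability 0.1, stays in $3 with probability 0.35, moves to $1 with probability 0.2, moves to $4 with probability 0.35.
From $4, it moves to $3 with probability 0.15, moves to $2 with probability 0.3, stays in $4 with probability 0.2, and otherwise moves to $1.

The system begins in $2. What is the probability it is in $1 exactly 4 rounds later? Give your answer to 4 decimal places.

Propagate the distribution vector 4 rounds from $2.
After 0 rounds: (0.0000, 1.0000, 0.0000, 0.0000)
After 1 round: (0.3500, 0.1500, 0.1500, 0.3500)
After 2 rounds: (0.2750, 0.2125, 0.2325, 0.2800)
After 3 rounds: (0.2739, 0.1941, 0.2378, 0.2943)
After 4 rounds: (0.2733, 0.1959, 0.2386, 0.2922)
P(in $1 after 4 rounds) = 0.2733

0.2733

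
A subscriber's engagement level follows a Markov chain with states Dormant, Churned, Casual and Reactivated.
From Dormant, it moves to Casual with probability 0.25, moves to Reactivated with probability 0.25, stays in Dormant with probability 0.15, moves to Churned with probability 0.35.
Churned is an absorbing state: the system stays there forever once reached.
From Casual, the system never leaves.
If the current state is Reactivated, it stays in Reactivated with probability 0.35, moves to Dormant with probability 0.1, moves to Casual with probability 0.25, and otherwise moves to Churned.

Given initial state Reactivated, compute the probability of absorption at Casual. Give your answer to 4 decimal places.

Let h(s) be the probability of absorption at Casual starting from transient state s. Then h(Casual) = 1 and h(Churned) = 0. By first-step analysis:
h(Dormant) = 0.15·h(Dormant) + 0.35·0 + 0.25·1 + 0.25·h(Reactivated)
h(Reactivated) = 0.1·h(Dormant) + 0.3·0 + 0.25·1 + 0.35·h(Reactivated)
Solving: h(Dormant) = 0.4265, h(Reactivated) = 0.4502.
Starting from Reactivated, the probability is 0.4502.

0.4502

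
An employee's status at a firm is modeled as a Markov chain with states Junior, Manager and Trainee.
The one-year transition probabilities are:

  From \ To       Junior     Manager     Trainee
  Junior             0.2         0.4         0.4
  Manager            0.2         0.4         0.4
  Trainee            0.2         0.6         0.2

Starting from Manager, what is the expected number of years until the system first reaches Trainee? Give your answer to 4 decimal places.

2.5000

Let t(s) be the expected number of years to first reach Trainee from state s, with t(Trainee) = 0. Conditioning on the first year:
t(Junior) = 1 + 0.2·t(Junior) + 0.4·t(Manager)
t(Manager) = 1 + 0.2·t(Junior) + 0.4·t(Manager)
Solving: t(Junior) = 2.5000, t(Manager) = 2.5000.
Expected years from Manager to Trainee: 2.5000.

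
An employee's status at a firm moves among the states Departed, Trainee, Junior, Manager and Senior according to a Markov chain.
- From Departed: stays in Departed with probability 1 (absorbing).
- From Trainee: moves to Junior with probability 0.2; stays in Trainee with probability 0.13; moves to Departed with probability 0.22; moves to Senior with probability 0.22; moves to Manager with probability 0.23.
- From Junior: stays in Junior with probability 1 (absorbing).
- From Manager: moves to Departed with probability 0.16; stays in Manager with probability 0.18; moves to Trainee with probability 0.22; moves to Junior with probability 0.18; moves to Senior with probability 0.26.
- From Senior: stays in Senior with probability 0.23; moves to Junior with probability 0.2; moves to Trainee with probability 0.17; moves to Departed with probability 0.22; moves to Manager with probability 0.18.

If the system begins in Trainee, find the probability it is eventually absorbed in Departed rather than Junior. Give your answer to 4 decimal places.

Let h(s) be the probability of absorption at Departed starting from transient state s. Then h(Departed) = 1 and h(Junior) = 0. By first-step analysis:
h(Trainee) = 0.22·1 + 0.13·h(Trainee) + 0.2·0 + 0.23·h(Manager) + 0.22·h(Senior)
h(Manager) = 0.16·1 + 0.22·h(Trainee) + 0.18·0 + 0.18·h(Manager) + 0.26·h(Senior)
h(Senior) = 0.22·1 + 0.17·h(Trainee) + 0.2·0 + 0.18·h(Manager) + 0.23·h(Senior)
Solving: h(Trainee) = 0.5145, h(Manager) = 0.4966, h(Senior) = 0.5154.
Starting from Trainee, the probability is 0.5145.

0.5145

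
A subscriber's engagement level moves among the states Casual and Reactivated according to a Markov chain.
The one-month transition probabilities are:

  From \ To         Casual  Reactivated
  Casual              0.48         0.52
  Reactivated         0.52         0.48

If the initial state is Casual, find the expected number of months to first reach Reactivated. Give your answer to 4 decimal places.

Let t(s) be the expected number of months to first reach Reactivated from state s, with t(Reactivated) = 0. Conditioning on the first month:
t(Casual) = 1 + 0.48·t(Casual)
Solving: t(Casual) = 1.9231.
Expected months from Casual to Reactivated: 1.9231.

1.9231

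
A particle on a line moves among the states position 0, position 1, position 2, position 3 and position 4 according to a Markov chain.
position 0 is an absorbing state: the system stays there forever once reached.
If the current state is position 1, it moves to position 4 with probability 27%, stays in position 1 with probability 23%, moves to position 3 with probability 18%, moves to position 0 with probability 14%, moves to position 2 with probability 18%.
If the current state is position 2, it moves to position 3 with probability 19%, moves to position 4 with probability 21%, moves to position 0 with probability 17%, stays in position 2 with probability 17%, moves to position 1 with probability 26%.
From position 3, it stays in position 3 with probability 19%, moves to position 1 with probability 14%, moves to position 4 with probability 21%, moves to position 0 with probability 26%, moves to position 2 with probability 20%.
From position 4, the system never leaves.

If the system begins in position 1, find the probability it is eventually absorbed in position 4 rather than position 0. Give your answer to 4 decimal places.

0.5969

Let h(s) be the probability of absorption at position 4 starting from transient state s. Then h(position 4) = 1 and h(position 0) = 0. By first-step analysis:
h(position 1) = 0.14·0 + 0.23·h(position 1) + 0.18·h(position 2) + 0.18·h(position 3) + 0.27·1
h(position 2) = 0.17·0 + 0.26·h(position 1) + 0.17·h(position 2) + 0.19·h(position 3) + 0.21·1
h(position 3) = 0.26·0 + 0.14·h(position 1) + 0.2·h(position 2) + 0.19·h(position 3) + 0.21·1
Solving: h(position 1) = 0.5969, h(position 2) = 0.5543, h(position 3) = 0.4993.
Starting from position 1, the probability is 0.5969.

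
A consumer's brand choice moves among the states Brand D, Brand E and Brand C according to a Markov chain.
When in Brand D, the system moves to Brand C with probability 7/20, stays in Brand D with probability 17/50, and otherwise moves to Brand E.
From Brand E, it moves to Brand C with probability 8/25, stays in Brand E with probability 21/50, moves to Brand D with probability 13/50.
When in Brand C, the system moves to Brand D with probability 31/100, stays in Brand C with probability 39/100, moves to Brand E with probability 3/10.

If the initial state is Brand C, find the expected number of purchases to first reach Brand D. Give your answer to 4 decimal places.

3.4135

Let t(s) be the expected number of purchases to first reach Brand D from state s, with t(Brand D) = 0. Conditioning on the first purchase:
t(Brand E) = 1 + 0.42·t(Brand E) + 0.32·t(Brand C)
t(Brand C) = 1 + 0.3·t(Brand E) + 0.39·t(Brand C)
Solving: t(Brand E) = 3.6074, t(Brand C) = 3.4135.
Expected purchases from Brand C to Brand D: 3.4135.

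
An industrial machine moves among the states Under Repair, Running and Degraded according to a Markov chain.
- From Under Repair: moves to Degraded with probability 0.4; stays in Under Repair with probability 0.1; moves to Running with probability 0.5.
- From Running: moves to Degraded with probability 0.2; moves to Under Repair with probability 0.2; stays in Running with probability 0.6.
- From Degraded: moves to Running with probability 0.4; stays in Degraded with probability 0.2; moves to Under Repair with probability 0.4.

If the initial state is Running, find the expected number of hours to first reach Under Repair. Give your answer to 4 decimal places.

4.1667

Let t(s) be the expected number of hours to first reach Under Repair from state s, with t(Under Repair) = 0. Conditioning on the first hour:
t(Running) = 1 + 0.6·t(Running) + 0.2·t(Degraded)
t(Degraded) = 1 + 0.4·t(Running) + 0.2·t(Degraded)
Solving: t(Running) = 4.1667, t(Degraded) = 3.3333.
Expected hours from Running to Under Repair: 4.1667.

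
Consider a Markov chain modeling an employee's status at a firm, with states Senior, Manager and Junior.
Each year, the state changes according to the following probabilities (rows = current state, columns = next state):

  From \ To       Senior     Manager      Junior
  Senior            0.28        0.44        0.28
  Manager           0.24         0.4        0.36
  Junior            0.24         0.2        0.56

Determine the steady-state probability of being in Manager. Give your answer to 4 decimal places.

Let the stationary distribution be π with π = πP and π_1 + π_2 + π_3 = 1.
π_1 = 0.28·π_1 + 0.24·π_2 + 0.24·π_3
π_2 = 0.44·π_1 + 0.4·π_2 + 0.2·π_3
Solving with the normalization constraint gives π = (0.2500, 0.3250, 0.4250).
So the stationary probability of Manager is 0.3250.

0.3250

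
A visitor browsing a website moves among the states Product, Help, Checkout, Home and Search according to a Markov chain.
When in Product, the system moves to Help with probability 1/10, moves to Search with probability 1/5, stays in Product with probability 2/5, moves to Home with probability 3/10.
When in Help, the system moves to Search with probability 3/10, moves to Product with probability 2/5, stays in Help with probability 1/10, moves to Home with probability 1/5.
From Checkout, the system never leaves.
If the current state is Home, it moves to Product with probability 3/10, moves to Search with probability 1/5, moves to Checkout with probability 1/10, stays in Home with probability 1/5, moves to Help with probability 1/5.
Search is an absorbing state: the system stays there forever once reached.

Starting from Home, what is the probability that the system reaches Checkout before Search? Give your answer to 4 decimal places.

Let h(s) be the probability of absorption at Checkout starting from transient state s. Then h(Checkout) = 1 and h(Search) = 0. By first-step analysis:
h(Product) = 0.4·h(Product) + 0.1·h(Help) + 0.3·h(Home) + 0.2·0
h(Help) = 0.4·h(Product) + 0.1·h(Help) + 0.2·h(Home) + 0.3·0
h(Home) = 0.3·h(Product) + 0.2·h(Help) + 0.1·1 + 0.2·h(Home) + 0.2·0
Solving: h(Product) = 0.1094, h(Help) = 0.0906, h(Home) = 0.1887.
Starting from Home, the probability is 0.1887.

0.1887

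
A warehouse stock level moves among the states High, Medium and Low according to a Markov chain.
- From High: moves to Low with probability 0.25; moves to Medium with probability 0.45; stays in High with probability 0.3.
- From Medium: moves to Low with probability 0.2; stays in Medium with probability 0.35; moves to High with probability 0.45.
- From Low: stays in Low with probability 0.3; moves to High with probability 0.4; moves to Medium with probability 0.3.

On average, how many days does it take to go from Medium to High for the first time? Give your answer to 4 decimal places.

Let t(s) be the expected number of days to first reach High from state s, with t(High) = 0. Conditioning on the first day:
t(Medium) = 1 + 0.35·t(Medium) + 0.2·t(Low)
t(Low) = 1 + 0.3·t(Medium) + 0.3·t(Low)
Solving: t(Medium) = 2.2785, t(Low) = 2.4051.
Expected days from Medium to High: 2.2785.

2.2785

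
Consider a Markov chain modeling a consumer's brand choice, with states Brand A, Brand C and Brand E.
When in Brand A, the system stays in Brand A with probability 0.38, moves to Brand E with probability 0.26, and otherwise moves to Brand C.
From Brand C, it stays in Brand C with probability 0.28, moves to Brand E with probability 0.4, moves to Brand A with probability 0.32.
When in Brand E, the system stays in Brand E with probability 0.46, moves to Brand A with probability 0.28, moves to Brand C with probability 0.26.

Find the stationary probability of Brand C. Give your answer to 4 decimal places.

Let the stationary distribution be π with π = πP and π_1 + π_2 + π_3 = 1.
π_1 = 0.38·π_1 + 0.32·π_2 + 0.28·π_3
π_2 = 0.36·π_1 + 0.28·π_2 + 0.26·π_3
Solving with the normalization constraint gives π = (0.3244, 0.2984, 0.3772).
So the stationary probability of Brand C is 0.2984.

0.2984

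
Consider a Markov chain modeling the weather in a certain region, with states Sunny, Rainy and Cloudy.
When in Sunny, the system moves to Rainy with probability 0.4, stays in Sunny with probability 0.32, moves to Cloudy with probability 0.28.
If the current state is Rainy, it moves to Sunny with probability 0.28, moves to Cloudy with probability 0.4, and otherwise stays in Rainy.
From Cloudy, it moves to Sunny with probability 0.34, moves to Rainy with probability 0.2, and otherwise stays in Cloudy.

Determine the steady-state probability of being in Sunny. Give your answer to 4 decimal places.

0.3157

Let the stationary distribution be π with π = πP and π_1 + π_2 + π_3 = 1.
π_1 = 0.32·π_1 + 0.28·π_2 + 0.34·π_3
π_2 = 0.4·π_1 + 0.32·π_2 + 0.2·π_3
Solving with the normalization constraint gives π = (0.3157, 0.2990, 0.3852).
So the stationary probability of Sunny is 0.3157.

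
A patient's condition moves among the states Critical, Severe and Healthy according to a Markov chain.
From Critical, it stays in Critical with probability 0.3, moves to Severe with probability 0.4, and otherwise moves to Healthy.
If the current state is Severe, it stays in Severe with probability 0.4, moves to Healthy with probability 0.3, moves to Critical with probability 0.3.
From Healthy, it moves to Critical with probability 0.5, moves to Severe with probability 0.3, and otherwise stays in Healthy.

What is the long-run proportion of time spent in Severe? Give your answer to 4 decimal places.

Let the stationary distribution be π with π = πP and π_1 + π_2 + π_3 = 1.
π_1 = 0.3·π_1 + 0.3·π_2 + 0.5·π_3
π_2 = 0.4·π_1 + 0.4·π_2 + 0.3·π_3
Solving with the normalization constraint gives π = (0.3545, 0.3727, 0.2727).
So the stationary probability of Severe is 0.3727.

0.3727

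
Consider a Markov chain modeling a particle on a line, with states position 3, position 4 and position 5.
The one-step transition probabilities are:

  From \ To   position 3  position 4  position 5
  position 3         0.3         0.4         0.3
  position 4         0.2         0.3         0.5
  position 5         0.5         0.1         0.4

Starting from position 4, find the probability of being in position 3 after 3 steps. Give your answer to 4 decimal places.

Propagate the distribution vector 3 steps from position 4.
After 0 steps: (0.0000, 1.0000, 0.0000)
After 1 step: (0.2000, 0.3000, 0.5000)
After 2 steps: (0.3700, 0.2200, 0.4100)
After 3 steps: (0.3600, 0.2550, 0.3850)
P(in position 3 after 3 steps) = 0.3600

0.3600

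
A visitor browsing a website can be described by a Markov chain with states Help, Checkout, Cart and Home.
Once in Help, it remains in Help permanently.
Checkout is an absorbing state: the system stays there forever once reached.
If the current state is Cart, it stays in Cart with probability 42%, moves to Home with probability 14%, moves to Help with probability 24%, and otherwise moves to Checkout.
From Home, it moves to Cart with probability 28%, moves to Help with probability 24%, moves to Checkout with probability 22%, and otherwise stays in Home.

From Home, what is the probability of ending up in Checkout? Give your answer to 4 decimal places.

Let h(s) be the probability of absorption at Checkout starting from transient state s. Then h(Checkout) = 1 and h(Help) = 0. By first-step analysis:
h(Cart) = 0.24·0 + 0.2·1 + 0.42·h(Cart) + 0.14·h(Home)
h(Home) = 0.24·0 + 0.22·1 + 0.28·h(Cart) + 0.26·h(Home)
Solving: h(Cart) = 0.4585, h(Home) = 0.4708.
Starting from Home, the probability is 0.4708.

0.4708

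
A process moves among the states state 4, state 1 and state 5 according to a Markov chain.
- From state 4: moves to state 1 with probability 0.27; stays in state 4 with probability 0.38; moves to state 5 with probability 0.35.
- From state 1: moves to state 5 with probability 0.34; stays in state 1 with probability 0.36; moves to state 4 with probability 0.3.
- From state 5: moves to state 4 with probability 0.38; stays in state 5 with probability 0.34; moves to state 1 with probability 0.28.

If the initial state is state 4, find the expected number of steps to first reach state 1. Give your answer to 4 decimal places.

Let t(s) be the expected number of steps to first reach state 1 from state s, with t(state 1) = 0. Conditioning on the first step:
t(state 4) = 1 + 0.38·t(state 4) + 0.35·t(state 5)
t(state 5) = 1 + 0.38·t(state 4) + 0.34·t(state 5)
Solving: t(state 4) = 3.6568, t(state 5) = 3.6206.
Expected steps from state 4 to state 1: 3.6568.

3.6568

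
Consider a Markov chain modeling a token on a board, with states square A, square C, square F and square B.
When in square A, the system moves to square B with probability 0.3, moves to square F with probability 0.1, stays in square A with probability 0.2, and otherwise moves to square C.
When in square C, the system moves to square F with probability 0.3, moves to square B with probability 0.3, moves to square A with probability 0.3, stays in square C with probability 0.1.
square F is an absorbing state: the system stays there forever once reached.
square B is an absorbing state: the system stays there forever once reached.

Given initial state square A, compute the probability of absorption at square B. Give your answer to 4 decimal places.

Let h(s) be the probability of absorption at square B starting from transient state s. Then h(square B) = 1 and h(square F) = 0. By first-step analysis:
h(square A) = 0.2·h(square A) + 0.4·h(square C) + 0.1·0 + 0.3·1
h(square C) = 0.3·h(square A) + 0.1·h(square C) + 0.3·0 + 0.3·1
Solving: h(square A) = 0.6500, h(square C) = 0.5500.
Starting from square A, the probability is 0.6500.

0.6500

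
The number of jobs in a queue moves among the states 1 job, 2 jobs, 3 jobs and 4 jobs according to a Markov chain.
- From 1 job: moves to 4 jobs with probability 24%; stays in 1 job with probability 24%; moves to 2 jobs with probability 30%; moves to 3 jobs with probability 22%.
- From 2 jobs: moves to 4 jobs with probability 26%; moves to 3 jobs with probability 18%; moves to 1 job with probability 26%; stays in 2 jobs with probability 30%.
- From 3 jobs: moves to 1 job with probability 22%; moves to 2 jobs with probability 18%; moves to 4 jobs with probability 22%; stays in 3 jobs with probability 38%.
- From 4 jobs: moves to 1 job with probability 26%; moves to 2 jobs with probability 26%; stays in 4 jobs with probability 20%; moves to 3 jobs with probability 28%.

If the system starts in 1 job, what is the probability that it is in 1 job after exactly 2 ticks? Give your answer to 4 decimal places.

0.2464

Propagate the distribution vector 2 ticks from 1 job.
After 0 ticks: (1.0000, 0.0000, 0.0000, 0.0000)
After 1 tick: (0.2400, 0.3000, 0.2200, 0.2400)
After 2 ticks: (0.2464, 0.2640, 0.2576, 0.2320)
P(in 1 job after 2 ticks) = 0.2464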